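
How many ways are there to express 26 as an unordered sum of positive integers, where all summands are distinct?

165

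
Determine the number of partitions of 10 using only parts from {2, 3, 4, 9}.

5

They are:
2,4,4
3,3,4
2,2,2,4
2,2,3,3
2,2,2,2,2
Counting gives 5.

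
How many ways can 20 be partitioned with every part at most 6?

282

Systematic enumeration (by largest part, then next-largest, …) yields 282.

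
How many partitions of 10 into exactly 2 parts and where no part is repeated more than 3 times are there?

Listing the qualifying partitions of 10:
9 + 1
8 + 2
7 + 3
6 + 4
5 + 5
Counting gives 5.

5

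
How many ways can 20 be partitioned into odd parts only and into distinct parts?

7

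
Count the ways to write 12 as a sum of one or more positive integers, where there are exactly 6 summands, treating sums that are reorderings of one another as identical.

11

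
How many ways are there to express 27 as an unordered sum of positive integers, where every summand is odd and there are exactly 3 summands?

Listing the qualifying partitions of 27:
25, 1, 1
23, 3, 1
21, 5, 1
21, 3, 3
19, 7, 1
19, 5, 3
17, 9, 1
17, 7, 3
17, 5, 5
15, 11, 1
15, 9, 3
15, 7, 5
13, 13, 1
13, 11, 3
13, 9, 5
13, 7, 7
11, 11, 5
11, 9, 7
9, 9, 9

19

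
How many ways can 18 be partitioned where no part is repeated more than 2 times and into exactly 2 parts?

They are:
1 + 17
2 + 16
3 + 15
4 + 14
5 + 13
6 + 12
7 + 11
8 + 10
9 + 9

9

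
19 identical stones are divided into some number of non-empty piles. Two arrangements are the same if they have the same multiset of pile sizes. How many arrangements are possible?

490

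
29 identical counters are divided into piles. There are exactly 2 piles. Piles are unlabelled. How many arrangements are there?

They are:
28 + 1
27 + 2
26 + 3
25 + 4
24 + 5
23 + 6
22 + 7
21 + 8
20 + 9
19 + 10
18 + 11
17 + 12
16 + 13
15 + 14
Counting gives 14.

14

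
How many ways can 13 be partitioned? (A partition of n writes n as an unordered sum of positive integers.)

101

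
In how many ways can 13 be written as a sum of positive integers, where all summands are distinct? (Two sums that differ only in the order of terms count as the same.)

The partitions of 13 that satisfy the conditions:
13
12+1
11+2
10+3
10+2+1
9+4
9+3+1
8+5
8+4+1
8+3+2
7+6
7+5+1
7+4+2
7+3+2+1
6+5+2
6+4+3
6+4+2+1
5+4+3+1

18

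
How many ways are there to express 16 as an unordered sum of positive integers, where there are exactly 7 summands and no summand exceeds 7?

24

The partitions of 16 that satisfy the conditions:
7,4,1,1,1,1,1
7,3,2,1,1,1,1
7,2,2,2,1,1,1
6,5,1,1,1,1,1
6,4,2,1,1,1,1
6,3,3,1,1,1,1
6,3,2,2,1,1,1
6,2,2,2,2,1,1
5,5,2,1,1,1,1
5,4,3,1,1,1,1
5,4,2,2,1,1,1
5,3,3,2,1,1,1
5,3,2,2,2,1,1
5,2,2,2,2,2,1
4,4,4,1,1,1,1
4,4,3,2,1,1,1
4,4,2,2,2,1,1
4,3,3,3,1,1,1
4,3,3,2,2,1,1
4,3,2,2,2,2,1
4,2,2,2,2,2,2
3,3,3,3,2,1,1
3,3,3,2,2,2,1
3,3,2,2,2,2,2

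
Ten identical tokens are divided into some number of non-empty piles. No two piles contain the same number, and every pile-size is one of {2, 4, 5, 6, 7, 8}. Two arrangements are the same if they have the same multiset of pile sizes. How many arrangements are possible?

Listing the qualifying partitions of 10:
8,2
6,4
That's 2 in total.

2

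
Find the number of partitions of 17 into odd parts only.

There are too many to list fully; the first 12 (by largest part) are:
17
15+1+1
13+3+1
13+1+1+1+1
11+5+1
11+3+3
11+3+1+1+1
11+1+1+1+1+1+1
9+7+1
9+5+3
9+5+1+1+1
9+3+3+1+1
…and 26 more, for 38 total.

38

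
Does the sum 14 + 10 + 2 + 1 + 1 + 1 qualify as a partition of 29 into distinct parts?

The parts sum to 29, and the condition 'all summands are distinct' is violated.

No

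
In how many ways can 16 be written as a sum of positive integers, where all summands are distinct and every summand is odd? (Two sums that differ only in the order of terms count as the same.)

5

The partitions of 16 that satisfy the conditions:
15 + 1
13 + 3
11 + 5
9 + 7
7 + 5 + 3 + 1
That's 5 in total.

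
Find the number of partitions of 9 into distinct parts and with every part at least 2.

Enumerating:
9
7 + 2
6 + 3
5 + 4
4 + 3 + 2
Counting gives 5.

5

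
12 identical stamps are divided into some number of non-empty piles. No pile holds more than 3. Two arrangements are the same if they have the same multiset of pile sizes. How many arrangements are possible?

19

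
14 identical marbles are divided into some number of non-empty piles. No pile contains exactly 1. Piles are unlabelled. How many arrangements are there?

34

A partial list (first 12 by largest part):
14
12+2
11+3
10+4
10+2+2
9+5
9+3+2
8+6
8+4+2
8+3+3
8+2+2+2
7+7
…and 22 more, for 34 total.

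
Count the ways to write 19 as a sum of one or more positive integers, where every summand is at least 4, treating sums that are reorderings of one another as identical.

18

Enumerating:
19
15+4
14+5
13+6
12+7
11+8
11+4+4
10+9
10+5+4
9+6+4
9+5+5
8+7+4
8+6+5
7+7+5
7+6+6
7+4+4+4
6+5+4+4
5+5+5+4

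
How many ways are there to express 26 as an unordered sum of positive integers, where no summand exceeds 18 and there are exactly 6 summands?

278

Counting exhaustively, 278 partitions satisfy the conditions.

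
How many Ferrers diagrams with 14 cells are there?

Enumerating by decreasing first part gives 135 partitions in all.

135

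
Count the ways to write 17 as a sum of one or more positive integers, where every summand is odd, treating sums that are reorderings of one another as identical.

38

There are too many to list fully; the first 12 (by largest part) are:
17
15,1,1
13,3,1
13,1,1,1,1
11,5,1
11,3,3
11,3,1,1,1
11,1,1,1,1,1,1
9,7,1
9,5,3
9,5,1,1,1
9,3,3,1,1
…and 26 more, for 38 total.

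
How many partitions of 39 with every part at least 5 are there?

272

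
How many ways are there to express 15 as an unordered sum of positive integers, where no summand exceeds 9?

157

There are 157 such partitions.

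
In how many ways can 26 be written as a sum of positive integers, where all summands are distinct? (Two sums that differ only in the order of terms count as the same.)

165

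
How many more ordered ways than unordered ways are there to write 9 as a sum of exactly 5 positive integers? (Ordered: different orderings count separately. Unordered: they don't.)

65

Ordered (compositions into 5 parts): C(8,4) = 70.
Partitions of 9 into exactly 5 parts: 5.
Difference: 70 − 5 = 65.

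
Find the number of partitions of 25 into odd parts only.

142

There are 142 such partitions.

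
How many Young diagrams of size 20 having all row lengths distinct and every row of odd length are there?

The partitions of 20 that satisfy the conditions:
19, 1
17, 3
15, 5
13, 7
11, 9
11, 5, 3, 1
9, 7, 3, 1

7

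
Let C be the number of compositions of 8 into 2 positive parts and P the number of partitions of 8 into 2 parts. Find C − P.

Compositions: C(7,1) = 7.
Unordered (partitions into 2 parts): 4.
Difference: 7 − 4 = 3.

3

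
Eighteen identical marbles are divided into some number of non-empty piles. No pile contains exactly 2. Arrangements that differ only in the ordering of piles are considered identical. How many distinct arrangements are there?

There are 154 such partitions.

154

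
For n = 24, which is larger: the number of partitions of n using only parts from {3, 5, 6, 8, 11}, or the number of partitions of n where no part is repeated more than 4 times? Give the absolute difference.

937

Partitions of 24 using only parts from {3, 5, 6, 8, 11}: 13.
Partitions of 24 where no part is repeated more than 4 times: 950.
|13 − 950| = 937.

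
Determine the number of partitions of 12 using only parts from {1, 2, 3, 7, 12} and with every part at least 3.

2

They are:
12
3,3,3,3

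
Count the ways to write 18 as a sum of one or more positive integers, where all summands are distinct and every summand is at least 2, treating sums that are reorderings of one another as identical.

25

Listing the qualifying partitions of 18:
18
16 + 2
15 + 3
14 + 4
13 + 5
13 + 3 + 2
12 + 6
12 + 4 + 2
11 + 7
11 + 5 + 2
11 + 4 + 3
10 + 8
10 + 6 + 2
10 + 5 + 3
9 + 7 + 2
9 + 6 + 3
9 + 5 + 4
9 + 4 + 3 + 2
8 + 7 + 3
8 + 6 + 4
8 + 5 + 3 + 2
7 + 6 + 5
7 + 6 + 3 + 2
7 + 5 + 4 + 2
6 + 5 + 4 + 3
Counting gives 25.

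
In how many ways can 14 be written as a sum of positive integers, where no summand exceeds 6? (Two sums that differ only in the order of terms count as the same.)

90

Counting exhaustively, 90 partitions satisfy the conditions.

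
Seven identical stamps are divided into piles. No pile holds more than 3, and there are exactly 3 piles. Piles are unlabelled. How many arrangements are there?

2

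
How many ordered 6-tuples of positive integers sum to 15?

2002

A composition of 15 into 6 positive parts is chosen by placing 5 dividers among the 14 gaps between 15 units: C(14,5) = 2002.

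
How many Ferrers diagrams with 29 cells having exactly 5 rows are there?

Enumerating by decreasing first part gives 333 partitions in all.

333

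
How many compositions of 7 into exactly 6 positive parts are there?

A composition of 7 into 6 positive parts is chosen by placing 5 dividers among the 6 gaps between 7 units: C(6,5) = 6.

6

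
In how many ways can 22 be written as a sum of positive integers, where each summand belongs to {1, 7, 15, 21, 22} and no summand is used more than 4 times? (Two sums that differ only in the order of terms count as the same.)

The partitions of 22 that satisfy the conditions:
22
1, 21
7, 15
1, 7, 7, 7

4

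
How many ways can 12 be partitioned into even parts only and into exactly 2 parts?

Enumerating:
2 + 10
4 + 8
6 + 6

3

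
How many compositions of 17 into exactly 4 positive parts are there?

By stars and bars with positive parts, the count is C(16,3) = 560.

560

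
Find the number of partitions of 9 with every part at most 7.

There are too many to list fully; the first 12 (by largest part) are:
7 + 2
7 + 1 + 1
6 + 3
6 + 2 + 1
6 + 1 + 1 + 1
5 + 4
5 + 3 + 1
5 + 2 + 2
5 + 2 + 1 + 1
5 + 1 + 1 + 1 + 1
4 + 4 + 1
4 + 3 + 2
…and 16 more, for 28 total.

28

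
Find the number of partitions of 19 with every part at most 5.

164

Systematic enumeration (by largest part, then next-largest, …) yields 164.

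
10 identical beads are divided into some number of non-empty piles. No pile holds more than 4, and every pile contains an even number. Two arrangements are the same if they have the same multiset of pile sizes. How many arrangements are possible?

3

Enumerating:
4+4+2
4+2+2+2
2+2+2+2+2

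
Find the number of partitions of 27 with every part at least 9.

They are:
27
18+9
17+10
16+11
15+12
14+13
9+9+9

7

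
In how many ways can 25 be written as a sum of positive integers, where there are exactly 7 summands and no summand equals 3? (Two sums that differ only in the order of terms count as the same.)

112

Enumerating by decreasing first part gives 112 partitions in all.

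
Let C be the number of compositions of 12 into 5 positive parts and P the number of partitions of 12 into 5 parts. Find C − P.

Compositions: C(11,4) = 330.
Unordered (partitions into 5 parts): 13.
Difference: 330 − 13 = 317.

317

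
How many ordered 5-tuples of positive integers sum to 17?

1820

By stars and bars with positive parts, the count is C(16,4) = 1820.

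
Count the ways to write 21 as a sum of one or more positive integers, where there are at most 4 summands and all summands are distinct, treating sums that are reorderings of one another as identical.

65

There are too many to list fully; the first 12 (by largest part) are:
21
20,1
19,2
18,3
18,2,1
17,4
17,3,1
16,5
16,4,1
16,3,2
15,6
15,5,1
…and 53 more, for 65 total.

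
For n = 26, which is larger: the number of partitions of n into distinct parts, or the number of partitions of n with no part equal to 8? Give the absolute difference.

1886

Partitions of 26 into distinct parts: 165.
Partitions of 26 with no part equal to 8: 2051.
|165 − 2051| = 1886.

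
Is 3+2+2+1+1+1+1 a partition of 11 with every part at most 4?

The parts sum to 11, and the condition 'no summand exceeds 4' holds.

Yes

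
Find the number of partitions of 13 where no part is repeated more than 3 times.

64

There are too many to list fully; the first 12 (by largest part) are:
13
12, 1
11, 2
11, 1, 1
10, 3
10, 2, 1
10, 1, 1, 1
9, 4
9, 3, 1
9, 2, 2
9, 2, 1, 1
8, 5
…and 52 more, for 64 total.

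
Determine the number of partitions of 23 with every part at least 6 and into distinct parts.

9

They are:
23
6,17
7,16
8,15
9,14
10,13
11,12
6,7,10
6,8,9
Counting gives 9.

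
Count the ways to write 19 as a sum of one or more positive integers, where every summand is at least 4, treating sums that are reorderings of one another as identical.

18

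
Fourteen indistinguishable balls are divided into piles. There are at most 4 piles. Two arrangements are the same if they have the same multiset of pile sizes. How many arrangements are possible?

There are too many to list fully; the first 12 (by largest part) are:
14
1 + 13
2 + 12
1 + 1 + 12
3 + 11
1 + 2 + 11
1 + 1 + 1 + 11
4 + 10
1 + 3 + 10
2 + 2 + 10
1 + 1 + 2 + 10
5 + 9
…and 35 more, for 47 total.

47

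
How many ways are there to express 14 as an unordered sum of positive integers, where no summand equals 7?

120

There are 120 such partitions.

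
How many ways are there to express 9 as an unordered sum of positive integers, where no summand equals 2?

Listing the qualifying partitions of 9:
9
8 + 1
7 + 1 + 1
6 + 3
6 + 1 + 1 + 1
5 + 4
5 + 3 + 1
5 + 1 + 1 + 1 + 1
4 + 4 + 1
4 + 3 + 1 + 1
4 + 1 + 1 + 1 + 1 + 1
3 + 3 + 3
3 + 3 + 1 + 1 + 1
3 + 1 + 1 + 1 + 1 + 1 + 1
1 + 1 + 1 + 1 + 1 + 1 + 1 + 1 + 1
That's 15 in total.

15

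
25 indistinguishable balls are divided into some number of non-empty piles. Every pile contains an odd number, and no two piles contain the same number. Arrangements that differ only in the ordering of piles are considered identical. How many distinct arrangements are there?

12

Enumerating:
25
21+3+1
19+5+1
17+7+1
17+5+3
15+9+1
15+7+3
13+11+1
13+9+3
13+7+5
11+9+5
9+7+5+3+1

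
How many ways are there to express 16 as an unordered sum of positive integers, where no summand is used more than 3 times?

Counting exhaustively, 132 partitions satisfy the conditions.

132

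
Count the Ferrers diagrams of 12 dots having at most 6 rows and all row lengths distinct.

The partitions of 12 that satisfy the conditions:
12
1,11
2,10
3,9
1,2,9
4,8
1,3,8
5,7
1,4,7
2,3,7
1,5,6
2,4,6
1,2,3,6
3,4,5
1,2,4,5
Counting gives 15.

15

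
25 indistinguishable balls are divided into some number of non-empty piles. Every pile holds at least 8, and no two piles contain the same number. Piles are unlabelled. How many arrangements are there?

Listing the qualifying partitions of 25:
25
8, 17
9, 16
10, 15
11, 14
12, 13

6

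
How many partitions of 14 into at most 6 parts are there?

Systematic enumeration (by largest part, then next-largest, …) yields 90.

90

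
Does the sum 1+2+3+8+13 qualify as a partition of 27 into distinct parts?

The parts sum to 27, and the condition 'all summands are distinct' holds.

Yes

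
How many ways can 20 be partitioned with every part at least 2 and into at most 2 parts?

10

Enumerating:
20
2, 18
3, 17
4, 16
5, 15
6, 14
7, 13
8, 12
9, 11
10, 10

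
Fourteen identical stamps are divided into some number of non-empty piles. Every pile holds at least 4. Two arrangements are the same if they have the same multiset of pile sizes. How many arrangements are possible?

Listing the qualifying partitions of 14:
14
10,4
9,5
8,6
7,7
6,4,4
5,5,4
That's 7 in total.

7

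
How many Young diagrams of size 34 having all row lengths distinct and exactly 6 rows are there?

71

Systematic enumeration (by largest part, then next-largest, …) yields 71.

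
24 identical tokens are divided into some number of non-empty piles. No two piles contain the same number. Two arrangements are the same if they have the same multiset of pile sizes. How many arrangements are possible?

Counting exhaustively, 122 partitions satisfy the conditions.

122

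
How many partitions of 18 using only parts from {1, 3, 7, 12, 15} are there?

18

Listing the qualifying partitions of 18:
15+3
15+1+1+1
12+3+3
12+3+1+1+1
12+1+1+1+1+1+1
7+7+3+1
7+7+1+1+1+1
7+3+3+3+1+1
7+3+3+1+1+1+1+1
7+3+1+1+1+1+1+1+1+1
7+1+1+1+1+1+1+1+1+1+1+1
3+3+3+3+3+3
3+3+3+3+3+1+1+1
3+3+3+3+1+1+1+1+1+1
3+3+3+1+1+1+1+1+1+1+1+1
3+3+1+1+1+1+1+1+1+1+1+1+1+1
3+1+1+1+1+1+1+1+1+1+1+1+1+1+1+1
1+1+1+1+1+1+1+1+1+1+1+1+1+1+1+1+1+1
That's 18 in total.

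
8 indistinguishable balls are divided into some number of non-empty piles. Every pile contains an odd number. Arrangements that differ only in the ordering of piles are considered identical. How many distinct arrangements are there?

They are:
7 + 1
5 + 3
5 + 1 + 1 + 1
3 + 3 + 1 + 1
3 + 1 + 1 + 1 + 1 + 1
1 + 1 + 1 + 1 + 1 + 1 + 1 + 1

6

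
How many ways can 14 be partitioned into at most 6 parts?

A full systematic count gives 90.

90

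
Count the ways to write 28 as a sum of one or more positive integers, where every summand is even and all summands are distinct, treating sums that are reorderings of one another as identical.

22

Listing the qualifying partitions of 28:
28
26 + 2
24 + 4
22 + 6
22 + 4 + 2
20 + 8
20 + 6 + 2
18 + 10
18 + 8 + 2
18 + 6 + 4
16 + 12
16 + 10 + 2
16 + 8 + 4
16 + 6 + 4 + 2
14 + 12 + 2
14 + 10 + 4
14 + 8 + 6
14 + 8 + 4 + 2
12 + 10 + 6
12 + 10 + 4 + 2
12 + 8 + 6 + 2
10 + 8 + 6 + 4
Counting gives 22.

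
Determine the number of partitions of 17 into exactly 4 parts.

There are too many to list fully; the first 12 (by largest part) are:
14+1+1+1
13+2+1+1
12+3+1+1
12+2+2+1
11+4+1+1
11+3+2+1
11+2+2+2
10+5+1+1
10+4+2+1
10+3+3+1
10+3+2+2
9+6+1+1
…and 27 more, for 39 total.

39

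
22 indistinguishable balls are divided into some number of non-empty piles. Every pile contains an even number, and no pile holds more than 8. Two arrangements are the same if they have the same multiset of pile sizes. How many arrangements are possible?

There are too many to list fully; the first 12 (by largest part) are:
8 + 8 + 6
8 + 8 + 4 + 2
8 + 8 + 2 + 2 + 2
8 + 6 + 6 + 2
8 + 6 + 4 + 4
8 + 6 + 4 + 2 + 2
8 + 6 + 2 + 2 + 2 + 2
8 + 4 + 4 + 4 + 2
8 + 4 + 4 + 2 + 2 + 2
8 + 4 + 2 + 2 + 2 + 2 + 2
8 + 2 + 2 + 2 + 2 + 2 + 2 + 2
6 + 6 + 6 + 4
…and 15 more, for 27 total.

27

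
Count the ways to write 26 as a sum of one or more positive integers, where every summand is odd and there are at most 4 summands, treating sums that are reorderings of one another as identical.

There are too many to list fully; the first 12 (by largest part) are:
1, 25
3, 23
1, 1, 1, 23
5, 21
1, 1, 3, 21
7, 19
1, 1, 5, 19
1, 3, 3, 19
9, 17
1, 1, 7, 17
1, 3, 5, 17
3, 3, 3, 17
…and 22 more, for 34 total.

34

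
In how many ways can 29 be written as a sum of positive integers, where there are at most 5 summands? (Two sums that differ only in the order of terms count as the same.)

603

A full systematic count gives 603.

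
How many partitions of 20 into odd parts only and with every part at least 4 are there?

4

Listing the qualifying partitions of 20:
5,15
7,13
9,11
5,5,5,5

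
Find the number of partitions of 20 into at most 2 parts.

Listing the qualifying partitions of 20:
20
19, 1
18, 2
17, 3
16, 4
15, 5
14, 6
13, 7
12, 8
11, 9
10, 10
That's 11 in total.

11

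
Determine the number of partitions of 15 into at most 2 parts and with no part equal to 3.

The partitions of 15 that satisfy the conditions:
15
14, 1
13, 2
11, 4
10, 5
9, 6
8, 7
That's 7 in total.

7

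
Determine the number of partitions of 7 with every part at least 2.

4

Listing the qualifying partitions of 7:
7
2+5
3+4
2+2+3
That's 4 in total.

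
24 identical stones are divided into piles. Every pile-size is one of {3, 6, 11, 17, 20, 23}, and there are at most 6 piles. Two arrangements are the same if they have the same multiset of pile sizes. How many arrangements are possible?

3

They are:
6 + 6 + 6 + 6
6 + 6 + 6 + 3 + 3
6 + 6 + 3 + 3 + 3 + 3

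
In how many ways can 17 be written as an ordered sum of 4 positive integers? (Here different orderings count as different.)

560

Place 3 bars in the 16 internal gaps of a row of 17 dots: C(16,3) = 560.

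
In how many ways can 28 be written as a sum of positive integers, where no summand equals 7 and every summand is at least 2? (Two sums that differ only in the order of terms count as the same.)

543

Direct enumeration gives 543 partitions.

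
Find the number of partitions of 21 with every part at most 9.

There are 598 such partitions.

598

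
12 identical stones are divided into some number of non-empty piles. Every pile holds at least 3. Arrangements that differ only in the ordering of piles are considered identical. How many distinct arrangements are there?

They are:
12
9,3
8,4
7,5
6,6
6,3,3
5,4,3
4,4,4
3,3,3,3
That's 9 in total.

9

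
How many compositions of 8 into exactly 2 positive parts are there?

7

Place 1 bars in the 7 internal gaps of a row of 8 dots: C(7,1) = 7.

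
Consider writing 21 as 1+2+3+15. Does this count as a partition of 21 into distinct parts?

The parts sum to 21, and the condition 'all summands are distinct' holds.

Yes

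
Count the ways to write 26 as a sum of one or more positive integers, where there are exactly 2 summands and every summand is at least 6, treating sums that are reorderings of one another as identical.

8

The partitions of 26 that satisfy the conditions:
20 + 6
19 + 7
18 + 8
17 + 9
16 + 10
15 + 11
14 + 12
13 + 13
That's 8 in total.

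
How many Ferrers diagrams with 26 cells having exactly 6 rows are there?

282

A full systematic count gives 282.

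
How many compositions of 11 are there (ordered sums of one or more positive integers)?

There are 10 gaps and each independently is a cut or not, giving 2^10 = 1024.

1024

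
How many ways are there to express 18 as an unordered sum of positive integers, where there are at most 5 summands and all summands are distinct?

A partial list (first 12 by largest part):
18
17 + 1
16 + 2
15 + 3
15 + 2 + 1
14 + 4
14 + 3 + 1
13 + 5
13 + 4 + 1
13 + 3 + 2
12 + 6
12 + 5 + 1
…and 34 more, for 46 total.

46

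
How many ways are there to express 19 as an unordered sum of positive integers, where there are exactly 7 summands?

65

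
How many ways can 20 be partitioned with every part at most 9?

Systematic enumeration (by largest part, then next-largest, …) yields 488.

488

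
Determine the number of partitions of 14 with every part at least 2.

A partial list (first 12 by largest part):
14
12+2
11+3
10+4
10+2+2
9+5
9+3+2
8+6
8+4+2
8+3+3
8+2+2+2
7+7
…and 22 more, for 34 total.

34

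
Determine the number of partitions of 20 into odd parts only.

A partial list (first 12 by largest part):
19,1
17,3
17,1,1,1
15,5
15,3,1,1
15,1,1,1,1,1
13,7
13,5,1,1
13,3,3,1
13,3,1,1,1,1
13,1,1,1,1,1,1,1
11,9
…and 52 more, for 64 total.

64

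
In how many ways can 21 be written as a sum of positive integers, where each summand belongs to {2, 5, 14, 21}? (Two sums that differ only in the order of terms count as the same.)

The partitions of 21 that satisfy the conditions:
21
14 + 5 + 2
5 + 5 + 5 + 2 + 2 + 2
5 + 2 + 2 + 2 + 2 + 2 + 2 + 2 + 2
Counting gives 4.

4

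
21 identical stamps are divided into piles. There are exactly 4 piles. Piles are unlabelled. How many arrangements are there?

72

Direct enumeration gives 72 partitions.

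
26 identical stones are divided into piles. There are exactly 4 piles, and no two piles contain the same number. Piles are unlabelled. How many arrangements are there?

There are too many to list fully; the first 12 (by largest part) are:
20, 3, 2, 1
19, 4, 2, 1
18, 5, 2, 1
18, 4, 3, 1
17, 6, 2, 1
17, 5, 3, 1
17, 4, 3, 2
16, 7, 2, 1
16, 6, 3, 1
16, 5, 4, 1
16, 5, 3, 2
15, 8, 2, 1
…and 52 more, for 64 total.

64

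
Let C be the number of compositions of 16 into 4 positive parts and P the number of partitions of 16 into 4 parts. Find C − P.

421

Ordered (compositions into 4 parts): C(15,3) = 455.
Partitions of 16 into exactly 4 parts: 34.
Difference: 455 − 34 = 421.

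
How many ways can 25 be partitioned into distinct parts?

142

Enumerating by decreasing first part gives 142 partitions in all.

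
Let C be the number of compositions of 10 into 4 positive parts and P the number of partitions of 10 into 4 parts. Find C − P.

75

Ordered (compositions into 4 parts): C(9,3) = 84.
Unordered (partitions into 4 parts): 9.
Difference: 84 − 9 = 75.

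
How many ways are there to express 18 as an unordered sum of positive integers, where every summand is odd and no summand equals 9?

There are too many to list fully; the first 12 (by largest part) are:
17 + 1
15 + 3
15 + 1 + 1 + 1
13 + 5
13 + 3 + 1 + 1
13 + 1 + 1 + 1 + 1 + 1
11 + 7
11 + 5 + 1 + 1
11 + 3 + 3 + 1
11 + 3 + 1 + 1 + 1 + 1
11 + 1 + 1 + 1 + 1 + 1 + 1 + 1
7 + 7 + 3 + 1
…and 26 more, for 38 total.

38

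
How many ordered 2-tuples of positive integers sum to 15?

By stars and bars with positive parts, the count is C(14,1) = 14.

14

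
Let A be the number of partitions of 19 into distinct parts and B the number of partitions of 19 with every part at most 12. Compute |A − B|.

406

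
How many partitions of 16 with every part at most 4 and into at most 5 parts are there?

5

They are:
4, 4, 4, 4
4, 4, 4, 3, 1
4, 4, 4, 2, 2
4, 4, 3, 3, 2
4, 3, 3, 3, 3
That's 5 in total.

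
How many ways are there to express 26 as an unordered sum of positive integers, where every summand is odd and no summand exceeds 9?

91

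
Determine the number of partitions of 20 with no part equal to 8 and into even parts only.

31

There are too many to list fully; the first 12 (by largest part) are:
20
18,2
16,4
16,2,2
14,6
14,4,2
14,2,2,2
12,6,2
12,4,4
12,4,2,2
12,2,2,2,2
10,10
…and 19 more, for 31 total.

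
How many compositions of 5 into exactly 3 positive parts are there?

A composition of 5 into 3 positive parts is chosen by placing 2 dividers among the 4 gaps between 5 units: C(4,2) = 6.

6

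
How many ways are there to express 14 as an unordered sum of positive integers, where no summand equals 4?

93

A full systematic count gives 93.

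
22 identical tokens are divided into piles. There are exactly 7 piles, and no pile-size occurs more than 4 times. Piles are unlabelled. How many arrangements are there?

113

A full systematic count gives 113.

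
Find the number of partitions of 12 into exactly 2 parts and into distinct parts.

Enumerating:
11, 1
10, 2
9, 3
8, 4
7, 5

5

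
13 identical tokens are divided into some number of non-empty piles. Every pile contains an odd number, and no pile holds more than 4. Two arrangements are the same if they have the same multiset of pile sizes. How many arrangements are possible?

5

The partitions of 13 that satisfy the conditions:
3 + 3 + 3 + 3 + 1
3 + 3 + 3 + 1 + 1 + 1 + 1
3 + 3 + 1 + 1 + 1 + 1 + 1 + 1 + 1
3 + 1 + 1 + 1 + 1 + 1 + 1 + 1 + 1 + 1 + 1
1 + 1 + 1 + 1 + 1 + 1 + 1 + 1 + 1 + 1 + 1 + 1 + 1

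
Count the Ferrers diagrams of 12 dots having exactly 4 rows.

Listing the qualifying partitions of 12:
9,1,1,1
8,2,1,1
7,3,1,1
7,2,2,1
6,4,1,1
6,3,2,1
6,2,2,2
5,5,1,1
5,4,2,1
5,3,3,1
5,3,2,2
4,4,3,1
4,4,2,2
4,3,3,2
3,3,3,3

15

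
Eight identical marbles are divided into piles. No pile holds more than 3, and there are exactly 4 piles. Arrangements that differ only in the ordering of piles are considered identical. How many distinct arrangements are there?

Enumerating:
1, 1, 3, 3
1, 2, 2, 3
2, 2, 2, 2
That's 3 in total.

3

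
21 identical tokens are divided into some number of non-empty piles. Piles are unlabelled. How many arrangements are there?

Counting exhaustively, 792 partitions satisfy the conditions.

792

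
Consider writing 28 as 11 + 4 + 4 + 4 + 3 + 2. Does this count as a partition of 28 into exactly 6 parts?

Yes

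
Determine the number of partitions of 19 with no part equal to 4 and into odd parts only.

54

A partial list (first 12 by largest part):
19
17+1+1
15+3+1
15+1+1+1+1
13+5+1
13+3+3
13+3+1+1+1
13+1+1+1+1+1+1
11+7+1
11+5+3
11+5+1+1+1
11+3+3+1+1
…and 42 more, for 54 total.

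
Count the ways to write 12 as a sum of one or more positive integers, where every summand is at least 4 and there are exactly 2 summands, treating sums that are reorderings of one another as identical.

The partitions of 12 that satisfy the conditions:
4, 8
5, 7
6, 6
That's 3 in total.

3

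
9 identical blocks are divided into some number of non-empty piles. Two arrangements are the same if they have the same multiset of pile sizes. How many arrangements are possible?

A partial list (first 12 by largest part):
9
8+1
7+2
7+1+1
6+3
6+2+1
6+1+1+1
5+4
5+3+1
5+2+2
5+2+1+1
5+1+1+1+1
…and 18 more, for 30 total.

30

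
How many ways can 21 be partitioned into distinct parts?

Direct enumeration gives 76 partitions.

76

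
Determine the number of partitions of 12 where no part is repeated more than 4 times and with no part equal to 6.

50

A partial list (first 12 by largest part):
12
11 + 1
10 + 2
10 + 1 + 1
9 + 3
9 + 2 + 1
9 + 1 + 1 + 1
8 + 4
8 + 3 + 1
8 + 2 + 2
8 + 2 + 1 + 1
8 + 1 + 1 + 1 + 1
…and 38 more, for 50 total.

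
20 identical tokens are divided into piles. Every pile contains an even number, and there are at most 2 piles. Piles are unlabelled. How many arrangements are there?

They are:
20
18 + 2
16 + 4
14 + 6
12 + 8
10 + 10
Counting gives 6.

6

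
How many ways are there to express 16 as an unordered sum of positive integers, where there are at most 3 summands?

30

There are too many to list fully; the first 12 (by largest part) are:
16
15 + 1
14 + 2
14 + 1 + 1
13 + 3
13 + 2 + 1
12 + 4
12 + 3 + 1
12 + 2 + 2
11 + 5
11 + 4 + 1
11 + 3 + 2
…and 18 more, for 30 total.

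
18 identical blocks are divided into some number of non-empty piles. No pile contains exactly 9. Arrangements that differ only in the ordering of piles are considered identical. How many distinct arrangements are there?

355

Direct enumeration gives 355 partitions.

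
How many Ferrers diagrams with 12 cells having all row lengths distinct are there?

15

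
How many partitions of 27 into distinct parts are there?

Counting exhaustively, 192 partitions satisfy the conditions.

192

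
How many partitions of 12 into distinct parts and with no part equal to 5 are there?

They are:
12
11,1
10,2
9,3
9,2,1
8,4
8,3,1
7,4,1
7,3,2
6,4,2
6,3,2,1
That's 11 in total.

11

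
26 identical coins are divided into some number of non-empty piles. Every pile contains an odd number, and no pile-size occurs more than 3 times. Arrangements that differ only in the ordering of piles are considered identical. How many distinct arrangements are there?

A partial list (first 12 by largest part):
25,1
23,3
23,1,1,1
21,5
21,3,1,1
19,7
19,5,1,1
19,3,3,1
17,9
17,7,1,1
17,5,3,1
17,3,3,3
…and 49 more, for 61 total.

61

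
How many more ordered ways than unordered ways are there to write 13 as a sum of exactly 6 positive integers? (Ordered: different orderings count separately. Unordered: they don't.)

778

Compositions: C(12,5) = 792.
Unordered (partitions into 6 parts): 14.
Difference: 792 − 14 = 778.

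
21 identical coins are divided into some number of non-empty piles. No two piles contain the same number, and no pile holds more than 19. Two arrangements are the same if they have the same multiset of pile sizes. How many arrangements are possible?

74

There are 74 such partitions.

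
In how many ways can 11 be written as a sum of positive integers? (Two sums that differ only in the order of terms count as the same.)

There are too many to list fully; the first 12 (by largest part) are:
11
10,1
9,2
9,1,1
8,3
8,2,1
8,1,1,1
7,4
7,3,1
7,2,2
7,2,1,1
7,1,1,1,1
…and 44 more, for 56 total.

56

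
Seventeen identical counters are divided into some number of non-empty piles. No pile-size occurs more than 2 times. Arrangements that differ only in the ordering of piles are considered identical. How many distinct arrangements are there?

Systematic enumeration (by largest part, then next-largest, …) yields 108.

108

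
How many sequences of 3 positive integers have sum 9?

28

Equivalently, choose which 2 of the 8 gaps become plus signs: C(8,2) = 28.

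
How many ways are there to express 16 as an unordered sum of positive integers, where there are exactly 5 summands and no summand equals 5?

26

There are too many to list fully; the first 12 (by largest part) are:
12, 1, 1, 1, 1
11, 2, 1, 1, 1
10, 3, 1, 1, 1
10, 2, 2, 1, 1
9, 4, 1, 1, 1
9, 3, 2, 1, 1
9, 2, 2, 2, 1
8, 4, 2, 1, 1
8, 3, 3, 1, 1
8, 3, 2, 2, 1
8, 2, 2, 2, 2
7, 6, 1, 1, 1
…and 14 more, for 26 total.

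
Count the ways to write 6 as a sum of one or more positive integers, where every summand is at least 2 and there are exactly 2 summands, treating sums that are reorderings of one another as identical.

2

The partitions of 6 that satisfy the conditions:
4 + 2
3 + 3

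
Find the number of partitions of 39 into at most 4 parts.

Systematic enumeration (by largest part, then next-largest, …) yields 588.

588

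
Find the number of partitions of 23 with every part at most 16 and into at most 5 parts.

Direct enumeration gives 264 partitions.

264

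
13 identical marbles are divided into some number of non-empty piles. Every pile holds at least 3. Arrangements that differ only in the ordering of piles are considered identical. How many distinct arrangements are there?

They are:
13
10 + 3
9 + 4
8 + 5
7 + 6
7 + 3 + 3
6 + 4 + 3
5 + 5 + 3
5 + 4 + 4
4 + 3 + 3 + 3

10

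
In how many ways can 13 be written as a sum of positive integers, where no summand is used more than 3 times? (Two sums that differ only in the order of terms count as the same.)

A partial list (first 12 by largest part):
13
1,12
2,11
1,1,11
3,10
1,2,10
1,1,1,10
4,9
1,3,9
2,2,9
1,1,2,9
5,8
…and 52 more, for 64 total.

64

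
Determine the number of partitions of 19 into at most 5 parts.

164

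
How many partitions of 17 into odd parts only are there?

A partial list (first 12 by largest part):
17
1, 1, 15
1, 3, 13
1, 1, 1, 1, 13
1, 5, 11
3, 3, 11
1, 1, 1, 3, 11
1, 1, 1, 1, 1, 1, 11
1, 7, 9
3, 5, 9
1, 1, 1, 5, 9
1, 1, 3, 3, 9
…and 26 more, for 38 total.

38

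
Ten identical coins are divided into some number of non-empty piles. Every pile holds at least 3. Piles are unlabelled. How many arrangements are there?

The partitions of 10 that satisfy the conditions:
10
7 + 3
6 + 4
5 + 5
4 + 3 + 3

5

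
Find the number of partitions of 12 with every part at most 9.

Enumerating by decreasing first part gives 73 partitions in all.

73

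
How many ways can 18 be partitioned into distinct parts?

46

A partial list (first 12 by largest part):
18
17+1
16+2
15+3
15+2+1
14+4
14+3+1
13+5
13+4+1
13+3+2
12+6
12+5+1
…and 34 more, for 46 total.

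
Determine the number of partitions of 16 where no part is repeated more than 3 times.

132

Direct enumeration gives 132 partitions.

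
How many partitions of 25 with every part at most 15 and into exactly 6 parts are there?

Enumerating by decreasing first part gives 223 partitions in all.

223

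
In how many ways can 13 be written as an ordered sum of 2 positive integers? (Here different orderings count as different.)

Equivalently, choose which 1 of the 12 gaps become plus signs: C(12,1) = 12.

12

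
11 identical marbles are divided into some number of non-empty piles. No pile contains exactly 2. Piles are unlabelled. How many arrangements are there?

There are too many to list fully; the first 12 (by largest part) are:
11
1, 10
1, 1, 9
3, 8
1, 1, 1, 8
4, 7
1, 3, 7
1, 1, 1, 1, 7
5, 6
1, 4, 6
1, 1, 3, 6
1, 1, 1, 1, 1, 6
…and 14 more, for 26 total.

26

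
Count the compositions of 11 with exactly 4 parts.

120

By stars and bars with positive parts, the count is C(10,3) = 120.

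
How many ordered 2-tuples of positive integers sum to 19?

By stars and bars with positive parts, the count is C(18,1) = 18.

18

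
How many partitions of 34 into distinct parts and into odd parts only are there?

A partial list (first 12 by largest part):
33 + 1
31 + 3
29 + 5
27 + 7
25 + 9
25 + 5 + 3 + 1
23 + 11
23 + 7 + 3 + 1
21 + 13
21 + 9 + 3 + 1
21 + 7 + 5 + 1
19 + 15
…and 14 more, for 26 total.

26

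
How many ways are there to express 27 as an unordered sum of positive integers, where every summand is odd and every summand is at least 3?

There are too many to list fully; the first 12 (by largest part) are:
27
21,3,3
19,5,3
17,7,3
17,5,5
15,9,3
15,7,5
15,3,3,3,3
13,11,3
13,9,5
13,7,7
13,5,3,3,3
…and 15 more, for 27 total.

27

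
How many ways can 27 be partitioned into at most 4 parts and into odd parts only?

20

Listing the qualifying partitions of 27:
27
25 + 1 + 1
23 + 3 + 1
21 + 5 + 1
21 + 3 + 3
19 + 7 + 1
19 + 5 + 3
17 + 9 + 1
17 + 7 + 3
17 + 5 + 5
15 + 11 + 1
15 + 9 + 3
15 + 7 + 5
13 + 13 + 1
13 + 11 + 3
13 + 9 + 5
13 + 7 + 7
11 + 11 + 5
11 + 9 + 7
9 + 9 + 9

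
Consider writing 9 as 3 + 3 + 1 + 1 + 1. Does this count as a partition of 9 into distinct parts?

No

The parts sum to 9, and the condition 'all summands are distinct' is violated.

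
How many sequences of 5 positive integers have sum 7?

15

By stars and bars with positive parts, the count is C(6,4) = 15.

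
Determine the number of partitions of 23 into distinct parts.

104

A full systematic count gives 104.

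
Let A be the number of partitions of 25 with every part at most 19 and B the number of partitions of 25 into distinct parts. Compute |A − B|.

1797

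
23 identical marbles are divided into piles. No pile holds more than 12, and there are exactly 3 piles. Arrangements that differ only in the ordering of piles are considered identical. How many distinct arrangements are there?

19

The partitions of 23 that satisfy the conditions:
12+10+1
12+9+2
12+8+3
12+7+4
12+6+5
11+11+1
11+10+2
11+9+3
11+8+4
11+7+5
11+6+6
10+10+3
10+9+4
10+8+5
10+7+6
9+9+5
9+8+6
9+7+7
8+8+7
That's 19 in total.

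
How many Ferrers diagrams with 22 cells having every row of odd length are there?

Direct enumeration gives 89 partitions.

89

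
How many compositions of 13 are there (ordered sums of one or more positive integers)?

There are 12 gaps and each independently is a cut or not, giving 2^12 = 4096.

4096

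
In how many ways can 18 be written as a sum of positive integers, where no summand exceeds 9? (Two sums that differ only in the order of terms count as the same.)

A full systematic count gives 318.

318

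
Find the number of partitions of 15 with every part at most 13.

Enumerating by decreasing first part gives 174 partitions in all.

174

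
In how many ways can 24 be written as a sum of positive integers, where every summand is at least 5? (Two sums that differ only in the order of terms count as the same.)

26

There are too many to list fully; the first 12 (by largest part) are:
24
19+5
18+6
17+7
16+8
15+9
14+10
14+5+5
13+11
13+6+5
12+12
12+7+5
…and 14 more, for 26 total.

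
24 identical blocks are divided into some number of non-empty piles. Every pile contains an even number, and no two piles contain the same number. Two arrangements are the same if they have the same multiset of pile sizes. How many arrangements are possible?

15

They are:
24
22 + 2
20 + 4
18 + 6
18 + 4 + 2
16 + 8
16 + 6 + 2
14 + 10
14 + 8 + 2
14 + 6 + 4
12 + 10 + 2
12 + 8 + 4
12 + 6 + 4 + 2
10 + 8 + 6
10 + 8 + 4 + 2
Counting gives 15.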